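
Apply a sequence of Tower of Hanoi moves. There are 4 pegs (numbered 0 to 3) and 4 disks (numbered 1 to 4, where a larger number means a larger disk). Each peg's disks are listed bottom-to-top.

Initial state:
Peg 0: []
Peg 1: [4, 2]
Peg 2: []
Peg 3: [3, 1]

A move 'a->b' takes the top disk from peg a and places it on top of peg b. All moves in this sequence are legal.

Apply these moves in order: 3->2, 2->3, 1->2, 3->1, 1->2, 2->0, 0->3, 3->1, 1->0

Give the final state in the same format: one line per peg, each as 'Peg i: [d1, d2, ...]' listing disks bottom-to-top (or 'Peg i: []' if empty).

After move 1 (3->2):
Peg 0: []
Peg 1: [4, 2]
Peg 2: [1]
Peg 3: [3]

After move 2 (2->3):
Peg 0: []
Peg 1: [4, 2]
Peg 2: []
Peg 3: [3, 1]

After move 3 (1->2):
Peg 0: []
Peg 1: [4]
Peg 2: [2]
Peg 3: [3, 1]

After move 4 (3->1):
Peg 0: []
Peg 1: [4, 1]
Peg 2: [2]
Peg 3: [3]

After move 5 (1->2):
Peg 0: []
Peg 1: [4]
Peg 2: [2, 1]
Peg 3: [3]

After move 6 (2->0):
Peg 0: [1]
Peg 1: [4]
Peg 2: [2]
Peg 3: [3]

After move 7 (0->3):
Peg 0: []
Peg 1: [4]
Peg 2: [2]
Peg 3: [3, 1]

After move 8 (3->1):
Peg 0: []
Peg 1: [4, 1]
Peg 2: [2]
Peg 3: [3]

After move 9 (1->0):
Peg 0: [1]
Peg 1: [4]
Peg 2: [2]
Peg 3: [3]

Answer: Peg 0: [1]
Peg 1: [4]
Peg 2: [2]
Peg 3: [3]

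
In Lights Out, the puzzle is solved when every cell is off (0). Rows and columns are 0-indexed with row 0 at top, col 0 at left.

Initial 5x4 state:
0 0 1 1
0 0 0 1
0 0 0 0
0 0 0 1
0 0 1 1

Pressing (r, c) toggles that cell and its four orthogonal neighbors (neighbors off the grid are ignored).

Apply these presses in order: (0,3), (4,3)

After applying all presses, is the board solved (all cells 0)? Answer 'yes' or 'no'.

Answer: yes

Derivation:
After press 1 at (0,3):
0 0 0 0
0 0 0 0
0 0 0 0
0 0 0 1
0 0 1 1

After press 2 at (4,3):
0 0 0 0
0 0 0 0
0 0 0 0
0 0 0 0
0 0 0 0

Lights still on: 0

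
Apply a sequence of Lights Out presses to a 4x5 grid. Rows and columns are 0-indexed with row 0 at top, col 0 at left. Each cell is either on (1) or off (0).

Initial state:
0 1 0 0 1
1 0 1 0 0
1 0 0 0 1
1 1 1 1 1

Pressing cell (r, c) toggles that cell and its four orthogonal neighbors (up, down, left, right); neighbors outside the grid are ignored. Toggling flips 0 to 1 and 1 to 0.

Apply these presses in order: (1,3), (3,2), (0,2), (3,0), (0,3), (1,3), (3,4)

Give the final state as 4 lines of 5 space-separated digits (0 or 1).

After press 1 at (1,3):
0 1 0 1 1
1 0 0 1 1
1 0 0 1 1
1 1 1 1 1

After press 2 at (3,2):
0 1 0 1 1
1 0 0 1 1
1 0 1 1 1
1 0 0 0 1

After press 3 at (0,2):
0 0 1 0 1
1 0 1 1 1
1 0 1 1 1
1 0 0 0 1

After press 4 at (3,0):
0 0 1 0 1
1 0 1 1 1
0 0 1 1 1
0 1 0 0 1

After press 5 at (0,3):
0 0 0 1 0
1 0 1 0 1
0 0 1 1 1
0 1 0 0 1

After press 6 at (1,3):
0 0 0 0 0
1 0 0 1 0
0 0 1 0 1
0 1 0 0 1

After press 7 at (3,4):
0 0 0 0 0
1 0 0 1 0
0 0 1 0 0
0 1 0 1 0

Answer: 0 0 0 0 0
1 0 0 1 0
0 0 1 0 0
0 1 0 1 0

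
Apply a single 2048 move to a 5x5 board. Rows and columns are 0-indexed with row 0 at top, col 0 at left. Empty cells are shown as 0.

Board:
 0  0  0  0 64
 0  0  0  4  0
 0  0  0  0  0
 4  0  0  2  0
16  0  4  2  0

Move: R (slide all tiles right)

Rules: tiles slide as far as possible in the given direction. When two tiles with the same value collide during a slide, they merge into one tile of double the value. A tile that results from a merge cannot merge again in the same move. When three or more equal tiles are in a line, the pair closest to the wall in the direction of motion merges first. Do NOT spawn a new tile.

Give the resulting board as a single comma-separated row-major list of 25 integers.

Slide right:
row 0: [0, 0, 0, 0, 64] -> [0, 0, 0, 0, 64]
row 1: [0, 0, 0, 4, 0] -> [0, 0, 0, 0, 4]
row 2: [0, 0, 0, 0, 0] -> [0, 0, 0, 0, 0]
row 3: [4, 0, 0, 2, 0] -> [0, 0, 0, 4, 2]
row 4: [16, 0, 4, 2, 0] -> [0, 0, 16, 4, 2]

Answer: 0, 0, 0, 0, 64, 0, 0, 0, 0, 4, 0, 0, 0, 0, 0, 0, 0, 0, 4, 2, 0, 0, 16, 4, 2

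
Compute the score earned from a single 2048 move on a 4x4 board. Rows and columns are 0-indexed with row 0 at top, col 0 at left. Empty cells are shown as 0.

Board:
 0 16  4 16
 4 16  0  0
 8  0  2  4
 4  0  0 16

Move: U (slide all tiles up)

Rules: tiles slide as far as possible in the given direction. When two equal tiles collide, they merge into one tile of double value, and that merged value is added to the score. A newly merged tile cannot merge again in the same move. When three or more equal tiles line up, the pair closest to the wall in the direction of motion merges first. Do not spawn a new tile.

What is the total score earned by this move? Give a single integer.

Slide up:
col 0: [0, 4, 8, 4] -> [4, 8, 4, 0]  score +0 (running 0)
col 1: [16, 16, 0, 0] -> [32, 0, 0, 0]  score +32 (running 32)
col 2: [4, 0, 2, 0] -> [4, 2, 0, 0]  score +0 (running 32)
col 3: [16, 0, 4, 16] -> [16, 4, 16, 0]  score +0 (running 32)
Board after move:
 4 32  4 16
 8  0  2  4
 4  0  0 16
 0  0  0  0

Answer: 32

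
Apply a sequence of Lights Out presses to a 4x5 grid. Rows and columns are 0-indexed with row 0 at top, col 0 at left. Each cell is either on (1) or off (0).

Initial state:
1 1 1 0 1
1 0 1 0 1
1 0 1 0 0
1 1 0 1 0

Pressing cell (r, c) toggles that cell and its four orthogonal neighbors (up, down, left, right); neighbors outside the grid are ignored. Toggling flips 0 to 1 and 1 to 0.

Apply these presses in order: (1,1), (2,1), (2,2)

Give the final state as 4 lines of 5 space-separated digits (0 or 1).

After press 1 at (1,1):
1 0 1 0 1
0 1 0 0 1
1 1 1 0 0
1 1 0 1 0

After press 2 at (2,1):
1 0 1 0 1
0 0 0 0 1
0 0 0 0 0
1 0 0 1 0

After press 3 at (2,2):
1 0 1 0 1
0 0 1 0 1
0 1 1 1 0
1 0 1 1 0

Answer: 1 0 1 0 1
0 0 1 0 1
0 1 1 1 0
1 0 1 1 0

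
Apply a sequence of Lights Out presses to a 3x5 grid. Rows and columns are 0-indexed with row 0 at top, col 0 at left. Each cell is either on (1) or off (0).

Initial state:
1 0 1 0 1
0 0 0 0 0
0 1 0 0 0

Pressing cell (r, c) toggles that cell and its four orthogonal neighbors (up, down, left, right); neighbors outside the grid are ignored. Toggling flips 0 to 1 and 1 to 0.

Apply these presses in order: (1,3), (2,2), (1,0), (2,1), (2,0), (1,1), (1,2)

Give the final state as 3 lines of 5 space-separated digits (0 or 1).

Answer: 0 1 0 1 1
1 0 0 0 1
1 1 1 0 0

Derivation:
After press 1 at (1,3):
1 0 1 1 1
0 0 1 1 1
0 1 0 1 0

After press 2 at (2,2):
1 0 1 1 1
0 0 0 1 1
0 0 1 0 0

After press 3 at (1,0):
0 0 1 1 1
1 1 0 1 1
1 0 1 0 0

After press 4 at (2,1):
0 0 1 1 1
1 0 0 1 1
0 1 0 0 0

After press 5 at (2,0):
0 0 1 1 1
0 0 0 1 1
1 0 0 0 0

After press 6 at (1,1):
0 1 1 1 1
1 1 1 1 1
1 1 0 0 0

After press 7 at (1,2):
0 1 0 1 1
1 0 0 0 1
1 1 1 0 0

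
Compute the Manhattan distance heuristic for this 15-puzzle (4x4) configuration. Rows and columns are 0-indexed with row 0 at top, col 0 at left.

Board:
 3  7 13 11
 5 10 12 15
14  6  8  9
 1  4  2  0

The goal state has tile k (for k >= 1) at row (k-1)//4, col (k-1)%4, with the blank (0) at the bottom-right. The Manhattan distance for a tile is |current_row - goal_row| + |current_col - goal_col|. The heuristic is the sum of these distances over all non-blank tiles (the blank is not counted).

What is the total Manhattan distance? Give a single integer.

Tile 3: at (0,0), goal (0,2), distance |0-0|+|0-2| = 2
Tile 7: at (0,1), goal (1,2), distance |0-1|+|1-2| = 2
Tile 13: at (0,2), goal (3,0), distance |0-3|+|2-0| = 5
Tile 11: at (0,3), goal (2,2), distance |0-2|+|3-2| = 3
Tile 5: at (1,0), goal (1,0), distance |1-1|+|0-0| = 0
Tile 10: at (1,1), goal (2,1), distance |1-2|+|1-1| = 1
Tile 12: at (1,2), goal (2,3), distance |1-2|+|2-3| = 2
Tile 15: at (1,3), goal (3,2), distance |1-3|+|3-2| = 3
Tile 14: at (2,0), goal (3,1), distance |2-3|+|0-1| = 2
Tile 6: at (2,1), goal (1,1), distance |2-1|+|1-1| = 1
Tile 8: at (2,2), goal (1,3), distance |2-1|+|2-3| = 2
Tile 9: at (2,3), goal (2,0), distance |2-2|+|3-0| = 3
Tile 1: at (3,0), goal (0,0), distance |3-0|+|0-0| = 3
Tile 4: at (3,1), goal (0,3), distance |3-0|+|1-3| = 5
Tile 2: at (3,2), goal (0,1), distance |3-0|+|2-1| = 4
Sum: 2 + 2 + 5 + 3 + 0 + 1 + 2 + 3 + 2 + 1 + 2 + 3 + 3 + 5 + 4 = 38

Answer: 38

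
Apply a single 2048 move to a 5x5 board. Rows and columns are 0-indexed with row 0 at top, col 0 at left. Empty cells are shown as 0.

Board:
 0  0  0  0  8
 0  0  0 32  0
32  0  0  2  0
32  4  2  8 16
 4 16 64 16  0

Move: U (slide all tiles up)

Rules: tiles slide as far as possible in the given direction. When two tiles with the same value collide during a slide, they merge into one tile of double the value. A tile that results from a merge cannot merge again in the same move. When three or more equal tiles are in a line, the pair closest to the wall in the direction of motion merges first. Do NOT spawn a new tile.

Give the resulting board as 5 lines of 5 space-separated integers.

Slide up:
col 0: [0, 0, 32, 32, 4] -> [64, 4, 0, 0, 0]
col 1: [0, 0, 0, 4, 16] -> [4, 16, 0, 0, 0]
col 2: [0, 0, 0, 2, 64] -> [2, 64, 0, 0, 0]
col 3: [0, 32, 2, 8, 16] -> [32, 2, 8, 16, 0]
col 4: [8, 0, 0, 16, 0] -> [8, 16, 0, 0, 0]

Answer: 64  4  2 32  8
 4 16 64  2 16
 0  0  0  8  0
 0  0  0 16  0
 0  0  0  0  0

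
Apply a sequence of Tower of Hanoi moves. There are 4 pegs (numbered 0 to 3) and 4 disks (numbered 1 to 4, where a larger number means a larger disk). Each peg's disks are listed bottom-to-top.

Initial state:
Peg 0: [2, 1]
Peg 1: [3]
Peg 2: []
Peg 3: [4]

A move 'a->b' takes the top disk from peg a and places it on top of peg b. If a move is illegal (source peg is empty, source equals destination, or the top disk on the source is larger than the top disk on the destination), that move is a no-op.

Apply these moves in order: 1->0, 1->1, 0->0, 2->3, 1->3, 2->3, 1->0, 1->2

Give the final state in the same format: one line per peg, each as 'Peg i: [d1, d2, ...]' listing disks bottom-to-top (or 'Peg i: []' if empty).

Answer: Peg 0: [2, 1]
Peg 1: []
Peg 2: []
Peg 3: [4, 3]

Derivation:
After move 1 (1->0):
Peg 0: [2, 1]
Peg 1: [3]
Peg 2: []
Peg 3: [4]

After move 2 (1->1):
Peg 0: [2, 1]
Peg 1: [3]
Peg 2: []
Peg 3: [4]

After move 3 (0->0):
Peg 0: [2, 1]
Peg 1: [3]
Peg 2: []
Peg 3: [4]

After move 4 (2->3):
Peg 0: [2, 1]
Peg 1: [3]
Peg 2: []
Peg 3: [4]

After move 5 (1->3):
Peg 0: [2, 1]
Peg 1: []
Peg 2: []
Peg 3: [4, 3]

After move 6 (2->3):
Peg 0: [2, 1]
Peg 1: []
Peg 2: []
Peg 3: [4, 3]

After move 7 (1->0):
Peg 0: [2, 1]
Peg 1: []
Peg 2: []
Peg 3: [4, 3]

After move 8 (1->2):
Peg 0: [2, 1]
Peg 1: []
Peg 2: []
Peg 3: [4, 3]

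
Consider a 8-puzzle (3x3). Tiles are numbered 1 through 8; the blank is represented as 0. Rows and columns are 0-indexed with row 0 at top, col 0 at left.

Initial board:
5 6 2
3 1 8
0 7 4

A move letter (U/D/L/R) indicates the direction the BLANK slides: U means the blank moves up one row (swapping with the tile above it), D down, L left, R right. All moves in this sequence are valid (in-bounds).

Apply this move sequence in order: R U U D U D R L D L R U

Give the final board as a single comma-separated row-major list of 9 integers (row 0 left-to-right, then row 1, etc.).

After move 1 (R):
5 6 2
3 1 8
7 0 4

After move 2 (U):
5 6 2
3 0 8
7 1 4

After move 3 (U):
5 0 2
3 6 8
7 1 4

After move 4 (D):
5 6 2
3 0 8
7 1 4

After move 5 (U):
5 0 2
3 6 8
7 1 4

After move 6 (D):
5 6 2
3 0 8
7 1 4

After move 7 (R):
5 6 2
3 8 0
7 1 4

After move 8 (L):
5 6 2
3 0 8
7 1 4

After move 9 (D):
5 6 2
3 1 8
7 0 4

After move 10 (L):
5 6 2
3 1 8
0 7 4

After move 11 (R):
5 6 2
3 1 8
7 0 4

After move 12 (U):
5 6 2
3 0 8
7 1 4

Answer: 5, 6, 2, 3, 0, 8, 7, 1, 4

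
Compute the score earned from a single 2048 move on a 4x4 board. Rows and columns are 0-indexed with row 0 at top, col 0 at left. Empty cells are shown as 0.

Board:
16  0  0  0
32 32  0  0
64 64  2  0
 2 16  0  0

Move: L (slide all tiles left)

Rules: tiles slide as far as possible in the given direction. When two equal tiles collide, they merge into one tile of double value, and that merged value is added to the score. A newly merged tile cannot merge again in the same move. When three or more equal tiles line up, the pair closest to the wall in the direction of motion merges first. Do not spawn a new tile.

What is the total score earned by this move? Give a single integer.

Answer: 192

Derivation:
Slide left:
row 0: [16, 0, 0, 0] -> [16, 0, 0, 0]  score +0 (running 0)
row 1: [32, 32, 0, 0] -> [64, 0, 0, 0]  score +64 (running 64)
row 2: [64, 64, 2, 0] -> [128, 2, 0, 0]  score +128 (running 192)
row 3: [2, 16, 0, 0] -> [2, 16, 0, 0]  score +0 (running 192)
Board after move:
 16   0   0   0
 64   0   0   0
128   2   0   0
  2  16   0   0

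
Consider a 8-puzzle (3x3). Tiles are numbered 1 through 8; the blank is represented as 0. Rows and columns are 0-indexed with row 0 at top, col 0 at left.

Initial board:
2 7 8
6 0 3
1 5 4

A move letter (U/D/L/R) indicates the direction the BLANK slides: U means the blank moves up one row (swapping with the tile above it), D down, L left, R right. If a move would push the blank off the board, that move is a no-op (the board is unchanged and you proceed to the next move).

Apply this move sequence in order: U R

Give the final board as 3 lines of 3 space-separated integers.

After move 1 (U):
2 0 8
6 7 3
1 5 4

After move 2 (R):
2 8 0
6 7 3
1 5 4

Answer: 2 8 0
6 7 3
1 5 4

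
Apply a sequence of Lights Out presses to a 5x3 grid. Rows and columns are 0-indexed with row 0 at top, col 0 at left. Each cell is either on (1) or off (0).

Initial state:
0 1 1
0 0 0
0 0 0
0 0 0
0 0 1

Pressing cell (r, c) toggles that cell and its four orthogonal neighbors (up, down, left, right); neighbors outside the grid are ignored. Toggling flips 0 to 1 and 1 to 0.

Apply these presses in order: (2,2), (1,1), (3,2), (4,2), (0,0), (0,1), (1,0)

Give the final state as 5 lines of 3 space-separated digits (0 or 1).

Answer: 1 0 0
1 1 0
1 0 0
0 1 1
0 1 1

Derivation:
After press 1 at (2,2):
0 1 1
0 0 1
0 1 1
0 0 1
0 0 1

After press 2 at (1,1):
0 0 1
1 1 0
0 0 1
0 0 1
0 0 1

After press 3 at (3,2):
0 0 1
1 1 0
0 0 0
0 1 0
0 0 0

After press 4 at (4,2):
0 0 1
1 1 0
0 0 0
0 1 1
0 1 1

After press 5 at (0,0):
1 1 1
0 1 0
0 0 0
0 1 1
0 1 1

After press 6 at (0,1):
0 0 0
0 0 0
0 0 0
0 1 1
0 1 1

After press 7 at (1,0):
1 0 0
1 1 0
1 0 0
0 1 1
0 1 1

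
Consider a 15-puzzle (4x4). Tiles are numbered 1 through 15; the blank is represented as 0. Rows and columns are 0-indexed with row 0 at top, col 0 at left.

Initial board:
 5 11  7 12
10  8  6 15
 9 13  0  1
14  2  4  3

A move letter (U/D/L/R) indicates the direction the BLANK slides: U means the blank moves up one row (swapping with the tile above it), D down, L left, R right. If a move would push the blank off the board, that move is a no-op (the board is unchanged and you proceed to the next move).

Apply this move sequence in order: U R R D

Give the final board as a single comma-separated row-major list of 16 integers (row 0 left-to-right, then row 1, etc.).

After move 1 (U):
 5 11  7 12
10  8  0 15
 9 13  6  1
14  2  4  3

After move 2 (R):
 5 11  7 12
10  8 15  0
 9 13  6  1
14  2  4  3

After move 3 (R):
 5 11  7 12
10  8 15  0
 9 13  6  1
14  2  4  3

After move 4 (D):
 5 11  7 12
10  8 15  1
 9 13  6  0
14  2  4  3

Answer: 5, 11, 7, 12, 10, 8, 15, 1, 9, 13, 6, 0, 14, 2, 4, 3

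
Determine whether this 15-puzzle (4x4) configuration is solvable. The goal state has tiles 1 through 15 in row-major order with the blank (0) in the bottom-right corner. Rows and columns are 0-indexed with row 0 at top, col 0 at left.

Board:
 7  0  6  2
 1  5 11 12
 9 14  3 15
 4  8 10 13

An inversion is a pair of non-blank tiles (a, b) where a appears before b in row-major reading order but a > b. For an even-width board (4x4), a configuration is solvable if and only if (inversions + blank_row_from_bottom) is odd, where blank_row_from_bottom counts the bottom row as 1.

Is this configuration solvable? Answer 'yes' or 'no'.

Inversions: 36
Blank is in row 0 (0-indexed from top), which is row 4 counting from the bottom (bottom = 1).
36 + 4 = 40, which is even, so the puzzle is not solvable.

Answer: no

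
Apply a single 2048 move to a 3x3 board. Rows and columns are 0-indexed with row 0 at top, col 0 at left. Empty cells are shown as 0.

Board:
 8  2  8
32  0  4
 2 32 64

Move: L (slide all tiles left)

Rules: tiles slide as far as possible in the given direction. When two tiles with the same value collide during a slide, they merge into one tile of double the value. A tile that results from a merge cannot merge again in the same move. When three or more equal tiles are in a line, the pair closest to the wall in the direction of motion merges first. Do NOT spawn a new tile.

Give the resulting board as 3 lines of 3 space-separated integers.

Slide left:
row 0: [8, 2, 8] -> [8, 2, 8]
row 1: [32, 0, 4] -> [32, 4, 0]
row 2: [2, 32, 64] -> [2, 32, 64]

Answer:  8  2  8
32  4  0
 2 32 64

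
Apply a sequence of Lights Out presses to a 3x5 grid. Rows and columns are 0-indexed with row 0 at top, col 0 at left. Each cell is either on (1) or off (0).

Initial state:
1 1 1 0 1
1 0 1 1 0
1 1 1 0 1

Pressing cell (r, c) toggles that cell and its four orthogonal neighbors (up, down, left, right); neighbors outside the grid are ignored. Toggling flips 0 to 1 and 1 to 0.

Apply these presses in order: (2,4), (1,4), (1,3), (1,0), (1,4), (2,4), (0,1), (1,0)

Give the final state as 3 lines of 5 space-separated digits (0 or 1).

After press 1 at (2,4):
1 1 1 0 1
1 0 1 1 1
1 1 1 1 0

After press 2 at (1,4):
1 1 1 0 0
1 0 1 0 0
1 1 1 1 1

After press 3 at (1,3):
1 1 1 1 0
1 0 0 1 1
1 1 1 0 1

After press 4 at (1,0):
0 1 1 1 0
0 1 0 1 1
0 1 1 0 1

After press 5 at (1,4):
0 1 1 1 1
0 1 0 0 0
0 1 1 0 0

After press 6 at (2,4):
0 1 1 1 1
0 1 0 0 1
0 1 1 1 1

After press 7 at (0,1):
1 0 0 1 1
0 0 0 0 1
0 1 1 1 1

After press 8 at (1,0):
0 0 0 1 1
1 1 0 0 1
1 1 1 1 1

Answer: 0 0 0 1 1
1 1 0 0 1
1 1 1 1 1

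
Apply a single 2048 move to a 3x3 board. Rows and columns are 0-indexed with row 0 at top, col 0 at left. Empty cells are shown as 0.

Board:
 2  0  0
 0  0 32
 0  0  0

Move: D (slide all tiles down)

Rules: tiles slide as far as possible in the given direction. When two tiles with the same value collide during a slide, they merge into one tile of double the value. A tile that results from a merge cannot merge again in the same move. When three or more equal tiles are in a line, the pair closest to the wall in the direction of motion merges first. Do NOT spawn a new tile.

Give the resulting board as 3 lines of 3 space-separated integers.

Slide down:
col 0: [2, 0, 0] -> [0, 0, 2]
col 1: [0, 0, 0] -> [0, 0, 0]
col 2: [0, 32, 0] -> [0, 0, 32]

Answer:  0  0  0
 0  0  0
 2  0 32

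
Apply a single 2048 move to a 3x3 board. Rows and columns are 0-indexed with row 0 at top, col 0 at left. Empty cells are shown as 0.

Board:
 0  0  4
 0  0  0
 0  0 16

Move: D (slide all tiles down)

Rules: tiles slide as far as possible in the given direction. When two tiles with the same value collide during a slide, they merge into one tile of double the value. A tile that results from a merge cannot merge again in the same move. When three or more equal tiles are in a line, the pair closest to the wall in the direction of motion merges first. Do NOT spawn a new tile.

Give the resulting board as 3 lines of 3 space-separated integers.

Slide down:
col 0: [0, 0, 0] -> [0, 0, 0]
col 1: [0, 0, 0] -> [0, 0, 0]
col 2: [4, 0, 16] -> [0, 4, 16]

Answer:  0  0  0
 0  0  4
 0  0 16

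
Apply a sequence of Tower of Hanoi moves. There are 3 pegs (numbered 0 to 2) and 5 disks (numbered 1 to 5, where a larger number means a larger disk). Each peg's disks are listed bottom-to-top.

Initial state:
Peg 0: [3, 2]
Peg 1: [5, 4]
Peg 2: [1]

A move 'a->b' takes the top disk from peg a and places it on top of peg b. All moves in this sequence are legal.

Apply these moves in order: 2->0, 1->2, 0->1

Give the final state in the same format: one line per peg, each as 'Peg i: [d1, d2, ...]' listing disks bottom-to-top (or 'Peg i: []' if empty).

After move 1 (2->0):
Peg 0: [3, 2, 1]
Peg 1: [5, 4]
Peg 2: []

After move 2 (1->2):
Peg 0: [3, 2, 1]
Peg 1: [5]
Peg 2: [4]

After move 3 (0->1):
Peg 0: [3, 2]
Peg 1: [5, 1]
Peg 2: [4]

Answer: Peg 0: [3, 2]
Peg 1: [5, 1]
Peg 2: [4]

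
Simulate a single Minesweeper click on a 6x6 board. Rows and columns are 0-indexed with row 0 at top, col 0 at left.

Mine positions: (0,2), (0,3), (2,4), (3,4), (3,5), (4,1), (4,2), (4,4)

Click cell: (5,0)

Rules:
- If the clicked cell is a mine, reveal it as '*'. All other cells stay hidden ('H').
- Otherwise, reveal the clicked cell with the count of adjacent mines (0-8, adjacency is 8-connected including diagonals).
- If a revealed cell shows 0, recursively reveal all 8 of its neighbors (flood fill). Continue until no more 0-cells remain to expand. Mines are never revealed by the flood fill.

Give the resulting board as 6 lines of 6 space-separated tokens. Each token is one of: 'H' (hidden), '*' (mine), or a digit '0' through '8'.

H H H H H H
H H H H H H
H H H H H H
H H H H H H
H H H H H H
1 H H H H H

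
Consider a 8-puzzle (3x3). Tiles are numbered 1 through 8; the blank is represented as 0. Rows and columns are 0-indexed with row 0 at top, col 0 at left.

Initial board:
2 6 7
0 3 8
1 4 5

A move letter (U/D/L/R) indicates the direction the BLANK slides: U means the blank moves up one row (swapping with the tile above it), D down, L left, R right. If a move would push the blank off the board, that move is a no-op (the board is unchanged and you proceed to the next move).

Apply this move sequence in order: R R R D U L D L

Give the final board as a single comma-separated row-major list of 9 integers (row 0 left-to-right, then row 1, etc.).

Answer: 2, 6, 7, 3, 4, 8, 0, 1, 5

Derivation:
After move 1 (R):
2 6 7
3 0 8
1 4 5

After move 2 (R):
2 6 7
3 8 0
1 4 5

After move 3 (R):
2 6 7
3 8 0
1 4 5

After move 4 (D):
2 6 7
3 8 5
1 4 0

After move 5 (U):
2 6 7
3 8 0
1 4 5

After move 6 (L):
2 6 7
3 0 8
1 4 5

After move 7 (D):
2 6 7
3 4 8
1 0 5

After move 8 (L):
2 6 7
3 4 8
0 1 5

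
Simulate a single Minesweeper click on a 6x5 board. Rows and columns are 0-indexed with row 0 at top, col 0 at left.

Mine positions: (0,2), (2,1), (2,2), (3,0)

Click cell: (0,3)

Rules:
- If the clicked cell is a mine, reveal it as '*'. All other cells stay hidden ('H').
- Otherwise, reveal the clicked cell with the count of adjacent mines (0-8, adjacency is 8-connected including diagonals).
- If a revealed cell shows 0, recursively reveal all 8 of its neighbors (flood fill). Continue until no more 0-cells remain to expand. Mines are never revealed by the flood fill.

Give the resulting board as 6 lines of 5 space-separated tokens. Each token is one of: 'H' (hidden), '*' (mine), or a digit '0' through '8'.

H H H 1 H
H H H H H
H H H H H
H H H H H
H H H H H
H H H H H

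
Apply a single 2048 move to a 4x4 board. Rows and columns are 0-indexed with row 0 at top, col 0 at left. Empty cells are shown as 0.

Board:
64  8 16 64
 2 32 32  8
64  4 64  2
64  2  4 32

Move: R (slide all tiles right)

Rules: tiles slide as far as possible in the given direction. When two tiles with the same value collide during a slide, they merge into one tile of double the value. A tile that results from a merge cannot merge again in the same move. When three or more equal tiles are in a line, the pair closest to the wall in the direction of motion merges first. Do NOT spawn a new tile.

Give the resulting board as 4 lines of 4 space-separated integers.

Slide right:
row 0: [64, 8, 16, 64] -> [64, 8, 16, 64]
row 1: [2, 32, 32, 8] -> [0, 2, 64, 8]
row 2: [64, 4, 64, 2] -> [64, 4, 64, 2]
row 3: [64, 2, 4, 32] -> [64, 2, 4, 32]

Answer: 64  8 16 64
 0  2 64  8
64  4 64  2
64  2  4 32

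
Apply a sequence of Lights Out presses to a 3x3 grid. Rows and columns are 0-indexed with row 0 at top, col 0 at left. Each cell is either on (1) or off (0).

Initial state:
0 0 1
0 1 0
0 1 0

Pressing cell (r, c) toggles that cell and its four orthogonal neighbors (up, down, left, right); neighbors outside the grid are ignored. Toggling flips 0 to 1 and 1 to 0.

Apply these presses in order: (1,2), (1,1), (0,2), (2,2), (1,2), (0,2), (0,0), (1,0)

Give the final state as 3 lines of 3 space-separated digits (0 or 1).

After press 1 at (1,2):
0 0 0
0 0 1
0 1 1

After press 2 at (1,1):
0 1 0
1 1 0
0 0 1

After press 3 at (0,2):
0 0 1
1 1 1
0 0 1

After press 4 at (2,2):
0 0 1
1 1 0
0 1 0

After press 5 at (1,2):
0 0 0
1 0 1
0 1 1

After press 6 at (0,2):
0 1 1
1 0 0
0 1 1

After press 7 at (0,0):
1 0 1
0 0 0
0 1 1

After press 8 at (1,0):
0 0 1
1 1 0
1 1 1

Answer: 0 0 1
1 1 0
1 1 1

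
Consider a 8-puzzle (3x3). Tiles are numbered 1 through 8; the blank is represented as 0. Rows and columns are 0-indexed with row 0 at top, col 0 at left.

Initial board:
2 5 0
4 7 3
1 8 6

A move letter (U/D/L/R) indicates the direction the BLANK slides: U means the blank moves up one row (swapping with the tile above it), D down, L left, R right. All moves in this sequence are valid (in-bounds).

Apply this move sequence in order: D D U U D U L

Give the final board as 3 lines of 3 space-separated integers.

Answer: 2 0 5
4 7 3
1 8 6

Derivation:
After move 1 (D):
2 5 3
4 7 0
1 8 6

After move 2 (D):
2 5 3
4 7 6
1 8 0

After move 3 (U):
2 5 3
4 7 0
1 8 6

After move 4 (U):
2 5 0
4 7 3
1 8 6

After move 5 (D):
2 5 3
4 7 0
1 8 6

After move 6 (U):
2 5 0
4 7 3
1 8 6

After move 7 (L):
2 0 5
4 7 3
1 8 6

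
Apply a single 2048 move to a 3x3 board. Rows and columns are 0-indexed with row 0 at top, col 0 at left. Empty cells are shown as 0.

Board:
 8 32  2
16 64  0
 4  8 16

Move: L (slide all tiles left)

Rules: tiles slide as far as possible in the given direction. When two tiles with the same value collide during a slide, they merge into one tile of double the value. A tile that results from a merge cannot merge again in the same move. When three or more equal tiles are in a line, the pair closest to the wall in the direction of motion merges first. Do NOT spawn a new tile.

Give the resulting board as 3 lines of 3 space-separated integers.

Slide left:
row 0: [8, 32, 2] -> [8, 32, 2]
row 1: [16, 64, 0] -> [16, 64, 0]
row 2: [4, 8, 16] -> [4, 8, 16]

Answer:  8 32  2
16 64  0
 4  8 16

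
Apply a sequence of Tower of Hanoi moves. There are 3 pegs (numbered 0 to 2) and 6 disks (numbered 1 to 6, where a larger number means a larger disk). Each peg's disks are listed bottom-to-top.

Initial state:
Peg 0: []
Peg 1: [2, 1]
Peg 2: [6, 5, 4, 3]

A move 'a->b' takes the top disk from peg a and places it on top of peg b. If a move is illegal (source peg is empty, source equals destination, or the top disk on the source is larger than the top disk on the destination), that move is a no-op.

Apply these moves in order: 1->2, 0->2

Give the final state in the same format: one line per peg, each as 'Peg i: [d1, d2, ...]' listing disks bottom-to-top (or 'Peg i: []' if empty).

After move 1 (1->2):
Peg 0: []
Peg 1: [2]
Peg 2: [6, 5, 4, 3, 1]

After move 2 (0->2):
Peg 0: []
Peg 1: [2]
Peg 2: [6, 5, 4, 3, 1]

Answer: Peg 0: []
Peg 1: [2]
Peg 2: [6, 5, 4, 3, 1]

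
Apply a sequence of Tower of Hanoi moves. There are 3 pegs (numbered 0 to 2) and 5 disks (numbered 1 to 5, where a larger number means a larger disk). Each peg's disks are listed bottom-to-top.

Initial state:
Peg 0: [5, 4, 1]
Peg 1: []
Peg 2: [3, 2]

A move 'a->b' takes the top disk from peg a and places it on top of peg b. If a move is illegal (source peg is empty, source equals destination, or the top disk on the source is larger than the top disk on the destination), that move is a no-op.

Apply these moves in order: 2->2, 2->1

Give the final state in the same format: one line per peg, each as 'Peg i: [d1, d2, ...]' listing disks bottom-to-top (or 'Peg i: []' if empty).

Answer: Peg 0: [5, 4, 1]
Peg 1: [2]
Peg 2: [3]

Derivation:
After move 1 (2->2):
Peg 0: [5, 4, 1]
Peg 1: []
Peg 2: [3, 2]

After move 2 (2->1):
Peg 0: [5, 4, 1]
Peg 1: [2]
Peg 2: [3]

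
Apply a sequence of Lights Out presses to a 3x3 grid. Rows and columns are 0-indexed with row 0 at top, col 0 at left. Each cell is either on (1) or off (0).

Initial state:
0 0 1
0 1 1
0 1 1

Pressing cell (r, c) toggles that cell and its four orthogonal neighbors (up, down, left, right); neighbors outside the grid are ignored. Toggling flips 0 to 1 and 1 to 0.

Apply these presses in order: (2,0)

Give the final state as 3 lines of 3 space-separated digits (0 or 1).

Answer: 0 0 1
1 1 1
1 0 1

Derivation:
After press 1 at (2,0):
0 0 1
1 1 1
1 0 1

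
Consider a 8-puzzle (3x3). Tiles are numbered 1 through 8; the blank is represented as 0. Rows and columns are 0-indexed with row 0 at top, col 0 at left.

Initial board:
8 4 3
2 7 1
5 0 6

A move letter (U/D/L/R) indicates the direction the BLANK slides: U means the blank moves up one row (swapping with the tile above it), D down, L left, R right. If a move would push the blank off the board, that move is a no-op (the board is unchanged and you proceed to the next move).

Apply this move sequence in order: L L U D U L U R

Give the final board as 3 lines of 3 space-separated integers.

Answer: 4 0 3
8 7 1
2 5 6

Derivation:
After move 1 (L):
8 4 3
2 7 1
0 5 6

After move 2 (L):
8 4 3
2 7 1
0 5 6

After move 3 (U):
8 4 3
0 7 1
2 5 6

After move 4 (D):
8 4 3
2 7 1
0 5 6

After move 5 (U):
8 4 3
0 7 1
2 5 6

After move 6 (L):
8 4 3
0 7 1
2 5 6

After move 7 (U):
0 4 3
8 7 1
2 5 6

After move 8 (R):
4 0 3
8 7 1
2 5 6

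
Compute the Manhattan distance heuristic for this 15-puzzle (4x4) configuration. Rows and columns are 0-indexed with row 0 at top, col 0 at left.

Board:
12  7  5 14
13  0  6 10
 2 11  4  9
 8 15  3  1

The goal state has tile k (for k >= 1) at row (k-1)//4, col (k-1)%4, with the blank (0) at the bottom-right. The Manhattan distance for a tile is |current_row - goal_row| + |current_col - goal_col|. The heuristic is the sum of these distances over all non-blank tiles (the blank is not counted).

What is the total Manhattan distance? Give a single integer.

Tile 12: (0,0)->(2,3) = 5
Tile 7: (0,1)->(1,2) = 2
Tile 5: (0,2)->(1,0) = 3
Tile 14: (0,3)->(3,1) = 5
Tile 13: (1,0)->(3,0) = 2
Tile 6: (1,2)->(1,1) = 1
Tile 10: (1,3)->(2,1) = 3
Tile 2: (2,0)->(0,1) = 3
Tile 11: (2,1)->(2,2) = 1
Tile 4: (2,2)->(0,3) = 3
Tile 9: (2,3)->(2,0) = 3
Tile 8: (3,0)->(1,3) = 5
Tile 15: (3,1)->(3,2) = 1
Tile 3: (3,2)->(0,2) = 3
Tile 1: (3,3)->(0,0) = 6
Sum: 5 + 2 + 3 + 5 + 2 + 1 + 3 + 3 + 1 + 3 + 3 + 5 + 1 + 3 + 6 = 46

Answer: 46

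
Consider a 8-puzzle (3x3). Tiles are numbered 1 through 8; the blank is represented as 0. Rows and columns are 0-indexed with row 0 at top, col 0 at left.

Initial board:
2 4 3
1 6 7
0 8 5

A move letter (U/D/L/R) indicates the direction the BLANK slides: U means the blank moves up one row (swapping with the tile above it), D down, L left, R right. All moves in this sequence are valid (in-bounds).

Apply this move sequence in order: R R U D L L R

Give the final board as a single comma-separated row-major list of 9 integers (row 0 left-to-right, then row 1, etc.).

Answer: 2, 4, 3, 1, 6, 7, 8, 0, 5

Derivation:
After move 1 (R):
2 4 3
1 6 7
8 0 5

After move 2 (R):
2 4 3
1 6 7
8 5 0

After move 3 (U):
2 4 3
1 6 0
8 5 7

After move 4 (D):
2 4 3
1 6 7
8 5 0

After move 5 (L):
2 4 3
1 6 7
8 0 5

After move 6 (L):
2 4 3
1 6 7
0 8 5

After move 7 (R):
2 4 3
1 6 7
8 0 5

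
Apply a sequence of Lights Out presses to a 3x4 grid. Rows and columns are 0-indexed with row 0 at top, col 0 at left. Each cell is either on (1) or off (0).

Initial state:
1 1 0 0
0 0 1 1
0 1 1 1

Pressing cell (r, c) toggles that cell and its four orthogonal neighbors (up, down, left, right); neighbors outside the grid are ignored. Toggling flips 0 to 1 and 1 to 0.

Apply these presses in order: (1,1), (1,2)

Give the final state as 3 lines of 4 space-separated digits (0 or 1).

Answer: 1 0 1 0
1 0 1 0
0 0 0 1

Derivation:
After press 1 at (1,1):
1 0 0 0
1 1 0 1
0 0 1 1

After press 2 at (1,2):
1 0 1 0
1 0 1 0
0 0 0 1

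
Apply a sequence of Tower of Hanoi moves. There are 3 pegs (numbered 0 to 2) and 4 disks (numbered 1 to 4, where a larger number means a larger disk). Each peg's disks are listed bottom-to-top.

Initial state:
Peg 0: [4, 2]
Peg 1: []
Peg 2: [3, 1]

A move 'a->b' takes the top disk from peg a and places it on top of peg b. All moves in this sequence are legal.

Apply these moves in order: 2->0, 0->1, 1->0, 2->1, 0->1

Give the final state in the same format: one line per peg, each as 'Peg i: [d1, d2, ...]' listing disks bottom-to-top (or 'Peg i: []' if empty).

Answer: Peg 0: [4, 2]
Peg 1: [3, 1]
Peg 2: []

Derivation:
After move 1 (2->0):
Peg 0: [4, 2, 1]
Peg 1: []
Peg 2: [3]

After move 2 (0->1):
Peg 0: [4, 2]
Peg 1: [1]
Peg 2: [3]

After move 3 (1->0):
Peg 0: [4, 2, 1]
Peg 1: []
Peg 2: [3]

After move 4 (2->1):
Peg 0: [4, 2, 1]
Peg 1: [3]
Peg 2: []

After move 5 (0->1):
Peg 0: [4, 2]
Peg 1: [3, 1]
Peg 2: []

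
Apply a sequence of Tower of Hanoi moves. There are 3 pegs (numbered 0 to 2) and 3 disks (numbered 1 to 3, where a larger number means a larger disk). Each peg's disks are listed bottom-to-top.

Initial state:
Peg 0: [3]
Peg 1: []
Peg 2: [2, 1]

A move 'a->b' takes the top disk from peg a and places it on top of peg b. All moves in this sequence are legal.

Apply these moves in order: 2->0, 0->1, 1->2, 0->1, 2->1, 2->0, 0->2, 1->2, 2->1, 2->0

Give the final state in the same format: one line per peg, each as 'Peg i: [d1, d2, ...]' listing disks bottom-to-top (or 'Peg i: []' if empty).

After move 1 (2->0):
Peg 0: [3, 1]
Peg 1: []
Peg 2: [2]

After move 2 (0->1):
Peg 0: [3]
Peg 1: [1]
Peg 2: [2]

After move 3 (1->2):
Peg 0: [3]
Peg 1: []
Peg 2: [2, 1]

After move 4 (0->1):
Peg 0: []
Peg 1: [3]
Peg 2: [2, 1]

After move 5 (2->1):
Peg 0: []
Peg 1: [3, 1]
Peg 2: [2]

After move 6 (2->0):
Peg 0: [2]
Peg 1: [3, 1]
Peg 2: []

After move 7 (0->2):
Peg 0: []
Peg 1: [3, 1]
Peg 2: [2]

After move 8 (1->2):
Peg 0: []
Peg 1: [3]
Peg 2: [2, 1]

After move 9 (2->1):
Peg 0: []
Peg 1: [3, 1]
Peg 2: [2]

After move 10 (2->0):
Peg 0: [2]
Peg 1: [3, 1]
Peg 2: []

Answer: Peg 0: [2]
Peg 1: [3, 1]
Peg 2: []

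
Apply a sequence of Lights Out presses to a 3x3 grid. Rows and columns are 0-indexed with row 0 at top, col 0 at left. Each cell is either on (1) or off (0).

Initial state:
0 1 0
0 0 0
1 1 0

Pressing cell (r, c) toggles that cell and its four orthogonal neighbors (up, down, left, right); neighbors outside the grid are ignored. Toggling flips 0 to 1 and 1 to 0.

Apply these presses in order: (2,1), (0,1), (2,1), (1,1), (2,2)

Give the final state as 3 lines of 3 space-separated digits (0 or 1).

After press 1 at (2,1):
0 1 0
0 1 0
0 0 1

After press 2 at (0,1):
1 0 1
0 0 0
0 0 1

After press 3 at (2,1):
1 0 1
0 1 0
1 1 0

After press 4 at (1,1):
1 1 1
1 0 1
1 0 0

After press 5 at (2,2):
1 1 1
1 0 0
1 1 1

Answer: 1 1 1
1 0 0
1 1 1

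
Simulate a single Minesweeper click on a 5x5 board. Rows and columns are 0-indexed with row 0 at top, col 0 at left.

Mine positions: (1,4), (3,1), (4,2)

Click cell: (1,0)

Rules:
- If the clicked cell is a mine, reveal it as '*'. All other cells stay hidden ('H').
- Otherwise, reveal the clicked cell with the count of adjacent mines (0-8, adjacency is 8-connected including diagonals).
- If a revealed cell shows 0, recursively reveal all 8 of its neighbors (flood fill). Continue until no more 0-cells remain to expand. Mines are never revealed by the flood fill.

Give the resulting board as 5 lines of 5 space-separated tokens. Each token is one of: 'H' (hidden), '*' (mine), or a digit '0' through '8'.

0 0 0 1 H
0 0 0 1 H
1 1 1 1 H
H H H H H
H H H H H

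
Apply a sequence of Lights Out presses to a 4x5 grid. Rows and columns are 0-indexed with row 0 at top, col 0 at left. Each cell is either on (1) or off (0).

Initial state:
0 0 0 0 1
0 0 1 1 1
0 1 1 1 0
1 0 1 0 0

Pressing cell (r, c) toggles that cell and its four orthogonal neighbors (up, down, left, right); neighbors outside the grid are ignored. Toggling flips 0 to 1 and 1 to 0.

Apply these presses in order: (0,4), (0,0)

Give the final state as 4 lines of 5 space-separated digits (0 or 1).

Answer: 1 1 0 1 0
1 0 1 1 0
0 1 1 1 0
1 0 1 0 0

Derivation:
After press 1 at (0,4):
0 0 0 1 0
0 0 1 1 0
0 1 1 1 0
1 0 1 0 0

After press 2 at (0,0):
1 1 0 1 0
1 0 1 1 0
0 1 1 1 0
1 0 1 0 0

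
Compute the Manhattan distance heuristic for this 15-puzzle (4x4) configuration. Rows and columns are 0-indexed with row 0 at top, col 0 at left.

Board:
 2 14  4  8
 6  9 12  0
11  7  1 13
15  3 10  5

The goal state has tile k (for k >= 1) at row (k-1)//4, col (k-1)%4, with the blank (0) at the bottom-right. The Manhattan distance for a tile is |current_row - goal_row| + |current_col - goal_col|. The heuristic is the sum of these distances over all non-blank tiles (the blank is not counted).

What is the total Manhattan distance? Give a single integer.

Tile 2: (0,0)->(0,1) = 1
Tile 14: (0,1)->(3,1) = 3
Tile 4: (0,2)->(0,3) = 1
Tile 8: (0,3)->(1,3) = 1
Tile 6: (1,0)->(1,1) = 1
Tile 9: (1,1)->(2,0) = 2
Tile 12: (1,2)->(2,3) = 2
Tile 11: (2,0)->(2,2) = 2
Tile 7: (2,1)->(1,2) = 2
Tile 1: (2,2)->(0,0) = 4
Tile 13: (2,3)->(3,0) = 4
Tile 15: (3,0)->(3,2) = 2
Tile 3: (3,1)->(0,2) = 4
Tile 10: (3,2)->(2,1) = 2
Tile 5: (3,3)->(1,0) = 5
Sum: 1 + 3 + 1 + 1 + 1 + 2 + 2 + 2 + 2 + 4 + 4 + 2 + 4 + 2 + 5 = 36

Answer: 36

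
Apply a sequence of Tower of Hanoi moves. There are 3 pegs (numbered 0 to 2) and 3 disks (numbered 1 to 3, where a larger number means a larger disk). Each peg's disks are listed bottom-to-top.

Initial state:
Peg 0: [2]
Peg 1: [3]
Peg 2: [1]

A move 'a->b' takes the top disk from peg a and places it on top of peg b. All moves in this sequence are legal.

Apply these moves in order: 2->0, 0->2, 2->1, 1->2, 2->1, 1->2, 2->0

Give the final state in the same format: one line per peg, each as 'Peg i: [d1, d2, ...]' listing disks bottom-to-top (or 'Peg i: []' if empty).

Answer: Peg 0: [2, 1]
Peg 1: [3]
Peg 2: []

Derivation:
After move 1 (2->0):
Peg 0: [2, 1]
Peg 1: [3]
Peg 2: []

After move 2 (0->2):
Peg 0: [2]
Peg 1: [3]
Peg 2: [1]

After move 3 (2->1):
Peg 0: [2]
Peg 1: [3, 1]
Peg 2: []

After move 4 (1->2):
Peg 0: [2]
Peg 1: [3]
Peg 2: [1]

After move 5 (2->1):
Peg 0: [2]
Peg 1: [3, 1]
Peg 2: []

After move 6 (1->2):
Peg 0: [2]
Peg 1: [3]
Peg 2: [1]

After move 7 (2->0):
Peg 0: [2, 1]
Peg 1: [3]
Peg 2: []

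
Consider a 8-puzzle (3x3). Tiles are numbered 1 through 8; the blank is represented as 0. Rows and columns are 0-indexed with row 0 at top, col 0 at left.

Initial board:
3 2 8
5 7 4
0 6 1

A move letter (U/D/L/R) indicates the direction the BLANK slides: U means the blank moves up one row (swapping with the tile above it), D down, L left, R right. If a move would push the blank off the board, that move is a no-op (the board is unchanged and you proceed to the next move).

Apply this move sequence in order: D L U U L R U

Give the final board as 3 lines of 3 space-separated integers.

Answer: 2 0 8
3 7 4
5 6 1

Derivation:
After move 1 (D):
3 2 8
5 7 4
0 6 1

After move 2 (L):
3 2 8
5 7 4
0 6 1

After move 3 (U):
3 2 8
0 7 4
5 6 1

After move 4 (U):
0 2 8
3 7 4
5 6 1

After move 5 (L):
0 2 8
3 7 4
5 6 1

After move 6 (R):
2 0 8
3 7 4
5 6 1

After move 7 (U):
2 0 8
3 7 4
5 6 1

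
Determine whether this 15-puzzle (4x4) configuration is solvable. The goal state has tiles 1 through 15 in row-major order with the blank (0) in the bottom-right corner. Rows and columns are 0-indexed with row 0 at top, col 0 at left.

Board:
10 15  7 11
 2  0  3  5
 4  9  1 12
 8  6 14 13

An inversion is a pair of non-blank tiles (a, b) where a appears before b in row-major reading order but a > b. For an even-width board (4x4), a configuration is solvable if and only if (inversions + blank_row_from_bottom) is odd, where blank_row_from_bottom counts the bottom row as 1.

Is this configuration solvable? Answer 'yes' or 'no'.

Inversions: 48
Blank is in row 1 (0-indexed from top), which is row 3 counting from the bottom (bottom = 1).
48 + 3 = 51, which is odd, so the puzzle is solvable.

Answer: yes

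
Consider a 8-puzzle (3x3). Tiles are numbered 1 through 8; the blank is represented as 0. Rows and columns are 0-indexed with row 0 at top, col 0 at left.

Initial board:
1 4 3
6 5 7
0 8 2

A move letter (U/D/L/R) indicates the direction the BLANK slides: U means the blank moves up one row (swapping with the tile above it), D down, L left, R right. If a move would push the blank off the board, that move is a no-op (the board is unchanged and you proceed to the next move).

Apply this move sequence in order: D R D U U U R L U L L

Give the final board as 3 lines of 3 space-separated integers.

After move 1 (D):
1 4 3
6 5 7
0 8 2

After move 2 (R):
1 4 3
6 5 7
8 0 2

After move 3 (D):
1 4 3
6 5 7
8 0 2

After move 4 (U):
1 4 3
6 0 7
8 5 2

After move 5 (U):
1 0 3
6 4 7
8 5 2

After move 6 (U):
1 0 3
6 4 7
8 5 2

After move 7 (R):
1 3 0
6 4 7
8 5 2

After move 8 (L):
1 0 3
6 4 7
8 5 2

After move 9 (U):
1 0 3
6 4 7
8 5 2

After move 10 (L):
0 1 3
6 4 7
8 5 2

After move 11 (L):
0 1 3
6 4 7
8 5 2

Answer: 0 1 3
6 4 7
8 5 2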